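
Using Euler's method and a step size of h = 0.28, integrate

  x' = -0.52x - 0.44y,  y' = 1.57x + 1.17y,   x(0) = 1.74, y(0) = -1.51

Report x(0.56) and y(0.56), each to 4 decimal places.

1.5819, -0.9106

Euler on (x,y): x_{n+1} = x_n + h·x', y_{n+1} = y_n + h·y'.
0.000000: (1.740000, -1.510000); f=(-0.240400, 0.965100) → (1.672688, -1.239772)
0.280000: (1.672688, -1.239772); f=(-0.324298, 1.175587) → (1.581885, -0.910608)
(x(0.56), y(0.56)) ≈ (1.5819, -0.9106)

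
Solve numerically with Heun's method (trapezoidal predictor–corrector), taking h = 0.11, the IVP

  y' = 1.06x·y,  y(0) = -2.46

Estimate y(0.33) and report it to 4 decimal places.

Heun: k1 = f(x_n, y_n); k2 = f(x_n + h, y_n + h·k1); y_{n+1} = y_n + (h/2)·(k1 + k2).
x=0.000000, y=-2.460000:
  k1 = f(0.000000, -2.460000) = 0.000000
  k2 = f(0.110000, -2.460000) = -0.286836
  y ← -2.460000 + (0.11/2)·(0.000000 + (-0.286836)) = -2.475776
x=0.110000, y=-2.475776:
  k1 = f(0.110000, -2.475776) = -0.288675
  k2 = f(0.220000, -2.507530) = -0.584756
  y ← -2.475776 + (0.11/2)·(-0.288675 + (-0.584756)) = -2.523815
x=0.220000, y=-2.523815:
  k1 = f(0.220000, -2.523815) = -0.588554
  k2 = f(0.330000, -2.588556) = -0.905477
  y ← -2.523815 + (0.11/2)·(-0.588554 + (-0.905477)) = -2.605986
y(0.33) ≈ -2.6060

-2.6060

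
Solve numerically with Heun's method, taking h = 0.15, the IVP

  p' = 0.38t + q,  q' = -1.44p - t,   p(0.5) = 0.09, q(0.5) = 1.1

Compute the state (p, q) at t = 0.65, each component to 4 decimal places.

0.2807, 0.9734

Heun on (p,q): k1 = f(t_n, state_n); k2 = f(t_n + h, state_n + h·k1); state_{n+1} = state_n + (h/2)·(k1 + k2).
0.500000: (0.090000, 1.100000)
  k1 = (1.290000, -0.629600)
  predictor → (0.283500, 1.005560)
  k2 = (1.252560, -1.058240)
  → (0.280692, 0.973412)
(p(0.65), q(0.65)) ≈ (0.2807, 0.9734)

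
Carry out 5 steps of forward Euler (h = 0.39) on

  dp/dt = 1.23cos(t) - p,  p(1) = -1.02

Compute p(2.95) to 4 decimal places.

Euler: p_{n+1} = p_n + h·f(t_n, p_n).
t=1.000000, p=-1.020000: f=1.684572 → p ← -1.020000 + 0.39·1.684572 = -0.363017
t=1.390000, p=-0.363017: f=0.584187 → p ← -0.363017 + 0.39·0.584187 = -0.135184
t=1.780000, p=-0.135184: f=-0.120264 → p ← -0.135184 + 0.39·(-0.120264) = -0.182087
t=2.170000, p=-0.182087: f=-0.511615 → p ← -0.182087 + 0.39·(-0.511615) = -0.381617
t=2.560000, p=-0.381617: f=-0.646158 → p ← -0.381617 + 0.39·(-0.646158) = -0.633618
p(2.95) ≈ -0.6336

-0.6336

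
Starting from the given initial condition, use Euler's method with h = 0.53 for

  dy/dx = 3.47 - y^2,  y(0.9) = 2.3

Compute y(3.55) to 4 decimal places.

Euler: y_{n+1} = y_n + h·f(x_n, y_n).
x=0.900000, y=2.300000: f=-1.820000 → y ← 2.300000 + 0.53·(-1.820000) = 1.335400
x=1.430000, y=1.335400: f=1.686707 → y ← 1.335400 + 0.53·1.686707 = 2.229355
x=1.960000, y=2.229355: f=-1.500022 → y ← 2.229355 + 0.53·(-1.500022) = 1.434343
x=2.490000, y=1.434343: f=1.412660 → y ← 1.434343 + 0.53·1.412660 = 2.183053
x=3.020000, y=2.183053: f=-1.295720 → y ← 2.183053 + 0.53·(-1.295720) = 1.496321
y(3.55) ≈ 1.4963

1.4963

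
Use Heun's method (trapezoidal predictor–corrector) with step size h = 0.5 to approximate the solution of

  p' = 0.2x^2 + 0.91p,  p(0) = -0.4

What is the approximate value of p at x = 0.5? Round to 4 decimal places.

-0.6109

Heun: k1 = f(x_n, p_n); k2 = f(x_n + h, p_n + h·k1); p_{n+1} = p_n + (h/2)·(k1 + k2).
x=0.000000, p=-0.400000:
  k1 = f(0.000000, -0.400000) = -0.364000
  k2 = f(0.500000, -0.582000) = -0.479620
  p ← -0.400000 + (0.5/2)·(-0.364000 + (-0.479620)) = -0.610905
p(0.5) ≈ -0.6109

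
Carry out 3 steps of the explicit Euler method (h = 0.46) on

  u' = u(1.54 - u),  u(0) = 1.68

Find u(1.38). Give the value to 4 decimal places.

Euler: u_{n+1} = u_n + h·f(s_n, u_n).
s=0.000000, u=1.680000: f=-0.235200 → u ← 1.680000 + 0.46·(-0.235200) = 1.571808
s=0.460000, u=1.571808: f=-0.049996 → u ← 1.571808 + 0.46·(-0.049996) = 1.548810
s=0.920000, u=1.548810: f=-0.013645 → u ← 1.548810 + 0.46·(-0.013645) = 1.542533
u(1.38) ≈ 1.5425

1.5425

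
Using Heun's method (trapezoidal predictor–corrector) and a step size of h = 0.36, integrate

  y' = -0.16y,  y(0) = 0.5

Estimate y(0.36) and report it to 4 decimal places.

0.4720

Heun: k1 = f(x_n, y_n); k2 = f(x_n + h, y_n + h·k1); y_{n+1} = y_n + (h/2)·(k1 + k2).
x=0.000000, y=0.500000:
  k1 = f(0.000000, 0.500000) = -0.080000
  k2 = f(0.360000, 0.471200) = -0.075392
  y ← 0.500000 + (0.36/2)·(-0.080000 + (-0.075392)) = 0.472029
y(0.36) ≈ 0.4720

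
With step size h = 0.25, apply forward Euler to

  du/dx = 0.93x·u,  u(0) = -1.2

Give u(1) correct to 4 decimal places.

-1.6645

Euler: u_{n+1} = u_n + h·f(x_n, u_n).
x=0.000000, u=-1.200000: f=0.000000 → u ← -1.200000 + 0.25·0.000000 = -1.200000
x=0.250000, u=-1.200000: f=-0.279000 → u ← -1.200000 + 0.25·(-0.279000) = -1.269750
x=0.500000, u=-1.269750: f=-0.590434 → u ← -1.269750 + 0.25·(-0.590434) = -1.417358
x=0.750000, u=-1.417358: f=-0.988608 → u ← -1.417358 + 0.25·(-0.988608) = -1.664510
u(1) ≈ -1.6645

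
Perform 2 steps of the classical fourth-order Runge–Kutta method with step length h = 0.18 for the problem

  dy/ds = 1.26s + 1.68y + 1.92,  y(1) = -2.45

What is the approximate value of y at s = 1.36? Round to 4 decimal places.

RK4: k1 = f(s_n, y_n); k2 = f(s_n + h/2, y_n + (h/2)·k1); k3 = f(s_n + h/2, y_n + (h/2)·k2); k4 = f(s_n + h, y_n + h·k3); y_{n+1} = y_n + (h/6)·(k1 + 2k2 + 2k3 + k4).
s=1.000000, y=-2.450000:
  k1 = f(1.000000, -2.450000) = -0.936000
  k2 = f(1.090000, -2.534240) = -0.964123
  k3 = f(1.090000, -2.536771) = -0.968375
  k4 = f(1.180000, -2.624308) = -1.002037
  y ← -2.450000 + (0.18/6)·(k1 + 2k2 + 2k3 + k4) = -2.624091
s=1.180000, y=-2.624091:
  k1 = f(1.180000, -2.624091) = -1.001673
  k2 = f(1.270000, -2.714242) = -1.039726
  k3 = f(1.270000, -2.717666) = -1.045479
  k4 = f(1.360000, -2.812277) = -1.091026
  y ← -2.624091 + (0.18/6)·(k1 + 2k2 + 2k3 + k4) = -2.811984
y(1.36) ≈ -2.8120

-2.8120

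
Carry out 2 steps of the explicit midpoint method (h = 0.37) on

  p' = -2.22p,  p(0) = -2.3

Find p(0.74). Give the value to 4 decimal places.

Midpoint: k1 = f(x_n, p_n); k2 = f(x_n + h/2, p_n + (h/2)·k1); p_{n+1} = p_n + h·k2.
x=0.000000, p=-2.300000:
  k1 = f(0.000000, -2.300000) = 5.106000
  k2 = f(0.185000, -1.355390) = 3.008966
  p ← -2.300000 + 0.37·3.008966 = -1.186683
x=0.370000, p=-1.186683:
  k1 = f(0.370000, -1.186683) = 2.634435
  k2 = f(0.555000, -0.699312) = 1.552473
  p ← -1.186683 + 0.37·1.552473 = -0.612268
p(0.74) ≈ -0.6123

-0.6123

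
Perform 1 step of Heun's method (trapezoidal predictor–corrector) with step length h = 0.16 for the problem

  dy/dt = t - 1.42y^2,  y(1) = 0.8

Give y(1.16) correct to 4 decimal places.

0.8247

Heun: k1 = f(t_n, y_n); k2 = f(t_n + h, y_n + h·k1); y_{n+1} = y_n + (h/2)·(k1 + k2).
t=1.000000, y=0.800000:
  k1 = f(1.000000, 0.800000) = 0.091200
  k2 = f(1.160000, 0.814592) = 0.217745
  y ← 0.800000 + (0.16/2)·(0.091200 + 0.217745) = 0.824716
y(1.16) ≈ 0.8247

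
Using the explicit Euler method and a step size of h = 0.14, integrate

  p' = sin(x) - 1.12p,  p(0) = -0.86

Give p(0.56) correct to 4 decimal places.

-0.3311

Euler: p_{n+1} = p_n + h·f(x_n, p_n).
x=0.000000, p=-0.860000: f=0.963200 → p ← -0.860000 + 0.14·0.963200 = -0.725152
x=0.140000, p=-0.725152: f=0.951713 → p ← -0.725152 + 0.14·0.951713 = -0.591912
x=0.280000, p=-0.591912: f=0.939297 → p ← -0.591912 + 0.14·0.939297 = -0.460411
x=0.420000, p=-0.460411: f=0.923420 → p ← -0.460411 + 0.14·0.923420 = -0.331132
p(0.56) ≈ -0.3311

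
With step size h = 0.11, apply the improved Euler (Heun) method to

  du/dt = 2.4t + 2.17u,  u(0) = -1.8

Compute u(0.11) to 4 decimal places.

-2.2664

Heun: k1 = f(t_n, u_n); k2 = f(t_n + h, u_n + h·k1); u_{n+1} = u_n + (h/2)·(k1 + k2).
t=0.000000, u=-1.800000:
  k1 = f(0.000000, -1.800000) = -3.906000
  k2 = f(0.110000, -2.229660) = -4.574362
  u ← -1.800000 + (0.11/2)·(-3.906000 + (-4.574362)) = -2.266420
u(0.11) ≈ -2.2664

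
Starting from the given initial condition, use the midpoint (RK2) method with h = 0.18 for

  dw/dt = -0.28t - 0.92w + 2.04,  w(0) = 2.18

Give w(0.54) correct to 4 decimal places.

Midpoint: k1 = f(t_n, w_n); k2 = f(t_n + h/2, w_n + (h/2)·k1); w_{n+1} = w_n + h·k2.
t=0.000000, w=2.180000:
  k1 = f(0.000000, 2.180000) = 0.034400
  k2 = f(0.090000, 2.183096) = 0.006352
  w ← 2.180000 + 0.18·0.006352 = 2.181143
t=0.180000, w=2.181143:
  k1 = f(0.180000, 2.181143) = -0.017052
  k2 = f(0.270000, 2.179609) = -0.040840
  w ← 2.181143 + 0.18·(-0.040840) = 2.173792
t=0.360000, w=2.173792:
  k1 = f(0.360000, 2.173792) = -0.060689
  k2 = f(0.450000, 2.168330) = -0.080864
  w ← 2.173792 + 0.18·(-0.080864) = 2.159237
w(0.54) ≈ 2.1592

2.1592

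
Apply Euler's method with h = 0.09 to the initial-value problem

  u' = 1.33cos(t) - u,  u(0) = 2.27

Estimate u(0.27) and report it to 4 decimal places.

Euler: u_{n+1} = u_n + h·f(t_n, u_n).
t=0.000000, u=2.270000: f=-0.940000 → u ← 2.270000 + 0.09·(-0.940000) = 2.185400
t=0.090000, u=2.185400: f=-0.860783 → u ← 2.185400 + 0.09·(-0.860783) = 2.107930
t=0.180000, u=2.107930: f=-0.799417 → u ← 2.107930 + 0.09·(-0.799417) = 2.035982
u(0.27) ≈ 2.0360

2.0360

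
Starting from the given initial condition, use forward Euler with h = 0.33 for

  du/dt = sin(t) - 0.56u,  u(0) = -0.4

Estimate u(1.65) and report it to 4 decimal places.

0.5930

Euler: u_{n+1} = u_n + h·f(t_n, u_n).
t=0.000000, u=-0.400000: f=0.224000 → u ← -0.400000 + 0.33·0.224000 = -0.326080
t=0.330000, u=-0.326080: f=0.506648 → u ← -0.326080 + 0.33·0.506648 = -0.158886
t=0.660000, u=-0.158886: f=0.702093 → u ← -0.158886 + 0.33·0.702093 = 0.072805
t=0.990000, u=0.072805: f=0.795255 → u ← 0.072805 + 0.33·0.795255 = 0.335239
t=1.320000, u=0.335239: f=0.780981 → u ← 0.335239 + 0.33·0.780981 = 0.592963
u(1.65) ≈ 0.5930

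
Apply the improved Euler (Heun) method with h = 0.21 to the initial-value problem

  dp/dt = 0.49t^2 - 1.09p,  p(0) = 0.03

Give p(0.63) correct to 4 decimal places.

Heun: k1 = f(t_n, p_n); k2 = f(t_n + h, p_n + h·k1); p_{n+1} = p_n + (h/2)·(k1 + k2).
t=0.000000, p=0.030000:
  k1 = f(0.000000, 0.030000) = -0.032700
  k2 = f(0.210000, 0.023133) = -0.003606
  p ← 0.030000 + (0.21/2)·(-0.032700 + (-0.003606)) = 0.026188
t=0.210000, p=0.026188:
  k1 = f(0.210000, 0.026188) = -0.006936
  k2 = f(0.420000, 0.024731) = 0.059479
  p ← 0.026188 + (0.21/2)·(-0.006936 + 0.059479) = 0.031705
t=0.420000, p=0.031705:
  k1 = f(0.420000, 0.031705) = 0.051878
  k2 = f(0.630000, 0.042599) = 0.148048
  p ← 0.031705 + (0.21/2)·(0.051878 + 0.148048) = 0.052697
p(0.63) ≈ 0.0527

0.0527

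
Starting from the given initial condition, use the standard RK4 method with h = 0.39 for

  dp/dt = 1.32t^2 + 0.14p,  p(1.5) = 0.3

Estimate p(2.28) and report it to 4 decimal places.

RK4: k1 = f(t_n, p_n); k2 = f(t_n + h/2, p_n + (h/2)·k1); k3 = f(t_n + h/2, p_n + (h/2)·k2); k4 = f(t_n + h, p_n + h·k3); p_{n+1} = p_n + (h/6)·(k1 + 2k2 + 2k3 + k4).
t=1.500000, p=0.300000:
  k1 = f(1.500000, 0.300000) = 3.012000
  k2 = f(1.695000, 0.887340) = 3.916621
  k3 = f(1.695000, 1.063741) = 3.941317
  k4 = f(1.890000, 1.837114) = 4.972368
  p ← 0.300000 + (0.39/6)·(k1 + 2k2 + 2k3 + k4) = 1.840516
t=1.890000, p=1.840516:
  k1 = f(1.890000, 1.840516) = 4.972844
  k2 = f(2.085000, 2.810220) = 6.131768
  k3 = f(2.085000, 3.036210) = 6.163406
  k4 = f(2.280000, 4.244244) = 7.456082
  p ← 1.840516 + (0.39/6)·(k1 + 2k2 + 2k3 + k4) = 4.246769
p(2.28) ≈ 4.2468

4.2468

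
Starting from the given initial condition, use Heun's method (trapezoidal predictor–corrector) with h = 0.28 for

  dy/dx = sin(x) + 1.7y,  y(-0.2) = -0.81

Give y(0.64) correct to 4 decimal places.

-3.0660

Heun: k1 = f(x_n, y_n); k2 = f(x_n + h, y_n + h·k1); y_{n+1} = y_n + (h/2)·(k1 + k2).
x=-0.200000, y=-0.810000:
  k1 = f(-0.200000, -0.810000) = -1.575669
  k2 = f(0.080000, -1.251187) = -2.047104
  y ← -0.810000 + (0.28/2)·(-1.575669 + (-2.047104)) = -1.317188
x=0.080000, y=-1.317188:
  k1 = f(0.080000, -1.317188) = -2.159305
  k2 = f(0.360000, -1.921794) = -2.914775
  y ← -1.317188 + (0.28/2)·(-2.159305 + (-2.914775)) = -2.027560
x=0.360000, y=-2.027560:
  k1 = f(0.360000, -2.027560) = -3.094577
  k2 = f(0.640000, -2.894041) = -4.322674
  y ← -2.027560 + (0.28/2)·(-3.094577 + (-4.322674)) = -3.065975
y(0.64) ≈ -3.0660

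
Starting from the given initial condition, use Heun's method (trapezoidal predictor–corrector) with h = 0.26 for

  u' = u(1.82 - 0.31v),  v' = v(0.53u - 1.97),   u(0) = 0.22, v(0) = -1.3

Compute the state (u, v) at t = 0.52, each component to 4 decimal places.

Heun on (u,v): k1 = f(t_n, state_n); k2 = f(t_n + h, state_n + h·k1); state_{n+1} = state_n + (h/2)·(k1 + k2).
0.000000: (0.220000, -1.300000)
  k1 = (0.489060, 2.409420)
  predictor → (0.347156, -0.673551)
  k2 = (0.704310, 1.202967)
  → (0.375138, -0.830390)
0.260000: (0.375138, -0.830390)
  k1 = (0.779320, 1.470767)
  predictor → (0.577761, -0.447990)
  k2 = (1.131763, 0.745360)
  → (0.623579, -0.542293)
(u(0.52), v(0.52)) ≈ (0.6236, -0.5423)

0.6236, -0.5423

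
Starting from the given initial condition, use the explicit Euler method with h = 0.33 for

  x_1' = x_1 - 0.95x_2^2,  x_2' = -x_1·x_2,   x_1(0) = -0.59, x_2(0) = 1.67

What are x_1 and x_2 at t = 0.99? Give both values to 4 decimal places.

-7.5828, 6.6070

Euler on (x_1,x_2): x_1_{n+1} = x_1_n + h·x_1', x_2_{n+1} = x_2_n + h·x_2'.
0.000000: (-0.590000, 1.670000); f=(-3.239455, 0.985300) → (-1.659020, 1.995149)
0.330000: (-1.659020, 1.995149); f=(-5.440609, 3.309992) → (-3.454421, 3.087446)
0.660000: (-3.454421, 3.087446); f=(-12.510131, 10.665340) → (-7.582764, 6.607009)
(x_1(0.99), x_2(0.99)) ≈ (-7.5828, 6.6070)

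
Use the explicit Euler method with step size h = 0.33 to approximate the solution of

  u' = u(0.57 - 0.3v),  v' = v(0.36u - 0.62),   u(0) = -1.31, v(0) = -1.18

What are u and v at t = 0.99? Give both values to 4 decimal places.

Euler on (u,v): u_{n+1} = u_n + h·u', v_{n+1} = v_n + h·v'.
0.000000: (-1.310000, -1.180000); f=(-1.210440, 1.288088) → (-1.709445, -0.754931)
0.330000: (-1.709445, -0.754931); f=(-1.361538, 0.932642) → (-2.158753, -0.447159)
0.660000: (-2.158753, -0.447159); f=(-1.520081, 0.624749) → (-2.660379, -0.240992)
(u(0.99), v(0.99)) ≈ (-2.6604, -0.2410)

-2.6604, -0.2410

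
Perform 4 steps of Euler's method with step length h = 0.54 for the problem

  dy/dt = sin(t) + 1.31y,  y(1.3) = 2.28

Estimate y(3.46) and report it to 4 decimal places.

Euler: y_{n+1} = y_n + h·f(t_n, y_n).
t=1.300000, y=2.280000: f=3.950358 → y ← 2.280000 + 0.54·3.950358 = 4.413193
t=1.840000, y=4.413193: f=6.745266 → y ← 4.413193 + 0.54·6.745266 = 8.055637
t=2.380000, y=8.055637: f=11.242960 → y ← 8.055637 + 0.54·11.242960 = 14.126836
t=2.920000, y=14.126836: f=18.725938 → y ← 14.126836 + 0.54·18.725938 = 24.238842
y(3.46) ≈ 24.2388

24.2388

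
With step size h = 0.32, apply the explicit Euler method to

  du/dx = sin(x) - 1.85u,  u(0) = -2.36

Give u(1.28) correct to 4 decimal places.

0.2915

Euler: u_{n+1} = u_n + h·f(x_n, u_n).
x=0.000000, u=-2.360000: f=4.366000 → u ← -2.360000 + 0.32·4.366000 = -0.962880
x=0.320000, u=-0.962880: f=2.095895 → u ← -0.962880 + 0.32·2.095895 = -0.292194
x=0.640000, u=-0.292194: f=1.137754 → u ← -0.292194 + 0.32·1.137754 = 0.071887
x=0.960000, u=0.071887: f=0.686200 → u ← 0.071887 + 0.32·0.686200 = 0.291471
u(1.28) ≈ 0.2915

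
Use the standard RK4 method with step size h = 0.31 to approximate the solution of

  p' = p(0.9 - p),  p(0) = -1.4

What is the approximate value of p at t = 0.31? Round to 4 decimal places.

RK4: k1 = f(t_n, p_n); k2 = f(t_n + h/2, p_n + (h/2)·k1); k3 = f(t_n + h/2, p_n + (h/2)·k2); k4 = f(t_n + h, p_n + h·k3); p_{n+1} = p_n + (h/6)·(k1 + 2k2 + 2k3 + k4).
t=0.000000, p=-1.400000:
  k1 = f(0.000000, -1.400000) = -3.220000
  k2 = f(0.155000, -1.899100) = -5.315771
  k3 = f(0.155000, -2.223944) = -6.947479
  k4 = f(0.310000, -3.553719) = -15.827262
  p ← -1.400000 + (0.31/6)·(k1 + 2k2 + 2k3 + k4) = -3.651311
p(0.31) ≈ -3.6513

-3.6513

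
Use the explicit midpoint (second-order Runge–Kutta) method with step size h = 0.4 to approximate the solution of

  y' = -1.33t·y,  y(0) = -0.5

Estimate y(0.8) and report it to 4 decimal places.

Midpoint: k1 = f(t_n, y_n); k2 = f(t_n + h/2, y_n + (h/2)·k1); y_{n+1} = y_n + h·k2.
t=0.000000, y=-0.500000:
  k1 = f(0.000000, -0.500000) = 0.000000
  k2 = f(0.200000, -0.500000) = 0.133000
  y ← -0.500000 + 0.4·0.133000 = -0.446800
t=0.400000, y=-0.446800:
  k1 = f(0.400000, -0.446800) = 0.237698
  k2 = f(0.600000, -0.399260) = 0.318610
  y ← -0.446800 + 0.4·0.318610 = -0.319356
y(0.8) ≈ -0.3194

-0.3194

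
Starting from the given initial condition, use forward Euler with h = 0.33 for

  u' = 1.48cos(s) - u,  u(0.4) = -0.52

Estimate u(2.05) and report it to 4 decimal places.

0.2233

Euler: u_{n+1} = u_n + h·f(s_n, u_n).
s=0.400000, u=-0.520000: f=1.883170 → u ← -0.520000 + 0.33·1.883170 = 0.101446
s=0.730000, u=0.101446: f=1.001412 → u ← 0.101446 + 0.33·1.001412 = 0.431912
s=1.060000, u=0.431912: f=0.291619 → u ← 0.431912 + 0.33·0.291619 = 0.528146
s=1.390000, u=0.528146: f=-0.262023 → u ← 0.528146 + 0.33·(-0.262023) = 0.441679
s=1.720000, u=0.441679: f=-0.661682 → u ← 0.441679 + 0.33·(-0.661682) = 0.223324
u(2.05) ≈ 0.2233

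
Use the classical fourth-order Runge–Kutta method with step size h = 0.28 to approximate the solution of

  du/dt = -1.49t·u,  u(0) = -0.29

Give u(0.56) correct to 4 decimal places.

RK4: k1 = f(t_n, u_n); k2 = f(t_n + h/2, u_n + (h/2)·k1); k3 = f(t_n + h/2, u_n + (h/2)·k2); k4 = f(t_n + h, u_n + h·k3); u_{n+1} = u_n + (h/6)·(k1 + 2k2 + 2k3 + k4).
t=0.000000, u=-0.290000:
  k1 = f(0.000000, -0.290000) = 0.000000
  k2 = f(0.140000, -0.290000) = 0.060494
  k3 = f(0.140000, -0.281531) = 0.058727
  k4 = f(0.280000, -0.273556) = 0.114128
  u ← -0.290000 + (0.28/6)·(k1 + 2k2 + 2k3 + k4) = -0.273547
t=0.280000, u=-0.273547:
  k1 = f(0.280000, -0.273547) = 0.114124
  k2 = f(0.420000, -0.257569) = 0.161187
  k3 = f(0.420000, -0.250981) = 0.157064
  k4 = f(0.560000, -0.229569) = 0.191552
  u ← -0.273547 + (0.28/6)·(k1 + 2k2 + 2k3 + k4) = -0.229578
u(0.56) ≈ -0.2296

-0.2296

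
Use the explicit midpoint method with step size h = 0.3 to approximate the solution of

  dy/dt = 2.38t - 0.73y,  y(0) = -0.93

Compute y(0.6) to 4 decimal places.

-0.2186

Midpoint: k1 = f(t_n, y_n); k2 = f(t_n + h/2, y_n + (h/2)·k1); y_{n+1} = y_n + h·k2.
t=0.000000, y=-0.930000:
  k1 = f(0.000000, -0.930000) = 0.678900
  k2 = f(0.150000, -0.828165) = 0.961560
  y ← -0.930000 + 0.3·0.961560 = -0.641532
t=0.300000, y=-0.641532:
  k1 = f(0.300000, -0.641532) = 1.182318
  k2 = f(0.450000, -0.464184) = 1.409854
  y ← -0.641532 + 0.3·1.409854 = -0.218576
y(0.6) ≈ -0.2186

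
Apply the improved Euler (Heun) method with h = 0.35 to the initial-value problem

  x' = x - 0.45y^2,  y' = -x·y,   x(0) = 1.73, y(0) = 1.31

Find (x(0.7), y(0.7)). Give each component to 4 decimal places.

3.1003, 0.3611

Heun on (x,y): k1 = f(t_n, state_n); k2 = f(t_n + h, state_n + h·k1); state_{n+1} = state_n + (h/2)·(k1 + k2).
0.000000: (1.730000, 1.310000)
  k1 = (0.957755, -2.266300)
  predictor → (2.065214, 0.516795)
  k2 = (1.945030, -1.067292)
  → (2.237987, 0.726621)
0.350000: (2.237987, 0.726621)
  k1 = (2.000397, -1.626169)
  predictor → (2.938126, 0.157462)
  k2 = (2.926969, -0.462643)
  → (3.100276, 0.361079)
(x(0.7), y(0.7)) ≈ (3.1003, 0.3611)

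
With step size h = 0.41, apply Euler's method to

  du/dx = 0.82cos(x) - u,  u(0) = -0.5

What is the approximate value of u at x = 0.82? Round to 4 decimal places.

Euler: u_{n+1} = u_n + h·f(x_n, u_n).
x=0.000000, u=-0.500000: f=1.320000 → u ← -0.500000 + 0.41·1.320000 = 0.041200
x=0.410000, u=0.041200: f=0.710839 → u ← 0.041200 + 0.41·0.710839 = 0.332644
u(0.82) ≈ 0.3326

0.3326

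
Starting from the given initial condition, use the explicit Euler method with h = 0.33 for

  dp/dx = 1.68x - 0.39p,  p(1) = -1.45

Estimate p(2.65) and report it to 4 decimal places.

Euler: p_{n+1} = p_n + h·f(x_n, p_n).
x=1.000000, p=-1.450000: f=2.245500 → p ← -1.450000 + 0.33·2.245500 = -0.708985
x=1.330000, p=-0.708985: f=2.510904 → p ← -0.708985 + 0.33·2.510904 = 0.119613
x=1.660000, p=0.119613: f=2.742151 → p ← 0.119613 + 0.33·2.742151 = 1.024523
x=1.990000, p=1.024523: f=2.943636 → p ← 1.024523 + 0.33·2.943636 = 1.995923
x=2.320000, p=1.995923: f=3.119190 → p ← 1.995923 + 0.33·3.119190 = 3.025256
p(2.65) ≈ 3.0253

3.0253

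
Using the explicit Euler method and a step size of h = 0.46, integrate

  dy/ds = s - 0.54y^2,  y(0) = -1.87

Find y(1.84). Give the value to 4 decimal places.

Euler: y_{n+1} = y_n + h·f(s_n, y_n).
s=0.000000, y=-1.870000: f=-1.888326 → y ← -1.870000 + 0.46·(-1.888326) = -2.738630
s=0.460000, y=-2.738630: f=-3.590051 → y ← -2.738630 + 0.46·(-3.590051) = -4.390053
s=0.920000, y=-4.390053: f=-9.487187 → y ← -4.390053 + 0.46·(-9.487187) = -8.754159
s=1.380000, y=-8.754159: f=-40.003064 → y ← -8.754159 + 0.46·(-40.003064) = -27.155569
y(1.84) ≈ -27.1556

-27.1556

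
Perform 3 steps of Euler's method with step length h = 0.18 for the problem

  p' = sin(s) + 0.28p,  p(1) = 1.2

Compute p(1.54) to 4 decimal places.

Euler: p_{n+1} = p_n + h·f(s_n, p_n).
s=1.000000, p=1.200000: f=1.177471 → p ← 1.200000 + 0.18·1.177471 = 1.411945
s=1.180000, p=1.411945: f=1.319951 → p ← 1.411945 + 0.18·1.319951 = 1.649536
s=1.360000, p=1.649536: f=1.439735 → p ← 1.649536 + 0.18·1.439735 = 1.908688
p(1.54) ≈ 1.9087

1.9087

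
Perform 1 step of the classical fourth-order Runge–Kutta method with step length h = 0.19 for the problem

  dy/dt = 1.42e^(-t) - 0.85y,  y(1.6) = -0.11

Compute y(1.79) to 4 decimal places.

RK4: k1 = f(t_n, y_n); k2 = f(t_n + h/2, y_n + (h/2)·k1); k3 = f(t_n + h/2, y_n + (h/2)·k2); k4 = f(t_n + h, y_n + h·k3); y_{n+1} = y_n + (h/6)·(k1 + 2k2 + 2k3 + k4).
t=1.600000, y=-0.110000:
  k1 = f(1.600000, -0.110000) = 0.380193
  k2 = f(1.695000, -0.073882) = 0.323510
  k3 = f(1.695000, -0.079267) = 0.328087
  k4 = f(1.790000, -0.047663) = 0.277597
  y ← -0.110000 + (0.19/6)·(k1 + 2k2 + 2k3 + k4) = -0.047902
y(1.79) ≈ -0.0479

-0.0479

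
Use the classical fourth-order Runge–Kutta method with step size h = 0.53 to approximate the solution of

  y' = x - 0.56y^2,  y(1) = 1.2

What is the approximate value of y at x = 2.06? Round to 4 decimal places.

RK4: k1 = f(x_n, y_n); k2 = f(x_n + h/2, y_n + (h/2)·k1); k3 = f(x_n + h/2, y_n + (h/2)·k2); k4 = f(x_n + h, y_n + h·k3); y_{n+1} = y_n + (h/6)·(k1 + 2k2 + 2k3 + k4).
x=1.000000, y=1.200000:
  k1 = f(1.000000, 1.200000) = 0.193600
  k2 = f(1.265000, 1.251304) = 0.388173
  k3 = f(1.265000, 1.302866) = 0.314423
  k4 = f(1.530000, 1.366644) = 0.484079
  y ← 1.200000 + (0.53/6)·(k1 + 2k2 + 2k3 + k4) = 1.383987
x=1.530000, y=1.383987:
  k1 = f(1.530000, 1.383987) = 0.457365
  k2 = f(1.795000, 1.505189) = 0.526268
  k3 = f(1.795000, 1.523448) = 0.495300
  k4 = f(2.060000, 1.646496) = 0.541869
  y ← 1.383987 + (0.53/6)·(k1 + 2k2 + 2k3 + k4) = 1.652730
y(2.06) ≈ 1.6527

1.6527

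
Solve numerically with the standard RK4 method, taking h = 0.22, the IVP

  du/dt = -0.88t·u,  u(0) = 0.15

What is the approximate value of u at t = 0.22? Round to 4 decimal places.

0.1468

RK4: k1 = f(t_n, u_n); k2 = f(t_n + h/2, u_n + (h/2)·k1); k3 = f(t_n + h/2, u_n + (h/2)·k2); k4 = f(t_n + h, u_n + h·k3); u_{n+1} = u_n + (h/6)·(k1 + 2k2 + 2k3 + k4).
t=0.000000, u=0.150000:
  k1 = f(0.000000, 0.150000) = 0.000000
  k2 = f(0.110000, 0.150000) = -0.014520
  k3 = f(0.110000, 0.148403) = -0.014365
  k4 = f(0.220000, 0.146840) = -0.028428
  u ← 0.150000 + (0.22/6)·(k1 + 2k2 + 2k3 + k4) = 0.146839
u(0.22) ≈ 0.1468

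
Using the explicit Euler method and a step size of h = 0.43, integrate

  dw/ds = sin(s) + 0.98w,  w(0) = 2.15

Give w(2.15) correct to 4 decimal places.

14.6601

Euler: w_{n+1} = w_n + h·f(s_n, w_n).
s=0.000000, w=2.150000: f=2.107000 → w ← 2.150000 + 0.43·2.107000 = 3.056010
s=0.430000, w=3.056010: f=3.411761 → w ← 3.056010 + 0.43·3.411761 = 4.523067
s=0.860000, w=4.523067: f=5.190448 → w ← 4.523067 + 0.43·5.190448 = 6.754960
s=1.290000, w=6.754960: f=7.580696 → w ← 6.754960 + 0.43·7.580696 = 10.014659
s=1.720000, w=10.014659: f=10.803256 → w ← 10.014659 + 0.43·10.803256 = 14.660059
w(2.15) ≈ 14.6601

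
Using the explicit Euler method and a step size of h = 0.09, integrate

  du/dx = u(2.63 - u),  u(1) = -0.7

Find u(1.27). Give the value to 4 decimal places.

-1.6131

Euler: u_{n+1} = u_n + h·f(x_n, u_n).
x=1.000000, u=-0.700000: f=-2.331000 → u ← -0.700000 + 0.09·(-2.331000) = -0.909790
x=1.090000, u=-0.909790: f=-3.220466 → u ← -0.909790 + 0.09·(-3.220466) = -1.199632
x=1.180000, u=-1.199632: f=-4.594149 → u ← -1.199632 + 0.09·(-4.594149) = -1.613105
u(1.27) ≈ -1.6131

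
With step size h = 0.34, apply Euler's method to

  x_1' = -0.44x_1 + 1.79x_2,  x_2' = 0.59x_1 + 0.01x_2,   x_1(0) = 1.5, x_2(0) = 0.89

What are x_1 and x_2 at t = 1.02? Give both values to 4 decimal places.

Euler on (x_1,x_2): x_1_{n+1} = x_1_n + h·x_1', x_2_{n+1} = x_2_n + h·x_2'.
0.000000: (1.500000, 0.890000); f=(0.933100, 0.893900) → (1.817254, 1.193926)
0.340000: (1.817254, 1.193926); f=(1.337536, 1.084119) → (2.272016, 1.562527)
0.680000: (2.272016, 1.562527); f=(1.797235, 1.356115) → (2.883076, 2.023606)
(x_1(1.02), x_2(1.02)) ≈ (2.8831, 2.0236)

2.8831, 2.0236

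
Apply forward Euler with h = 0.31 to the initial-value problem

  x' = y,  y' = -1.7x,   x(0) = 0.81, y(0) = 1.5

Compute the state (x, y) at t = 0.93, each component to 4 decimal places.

1.7320, -0.4460

Euler on (x,y): x_{n+1} = x_n + h·x', y_{n+1} = y_n + h·y'.
0.000000: (0.810000, 1.500000); f=(1.500000, -1.377000) → (1.275000, 1.073130)
0.310000: (1.275000, 1.073130); f=(1.073130, -2.167500) → (1.607670, 0.401205)
0.620000: (1.607670, 0.401205); f=(0.401205, -2.733040) → (1.732044, -0.446037)
(x(0.93), y(0.93)) ≈ (1.7320, -0.4460)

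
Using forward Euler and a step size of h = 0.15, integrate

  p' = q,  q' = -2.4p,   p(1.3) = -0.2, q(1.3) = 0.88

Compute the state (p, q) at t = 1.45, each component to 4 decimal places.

-0.0680, 0.9520

Euler on (p,q): p_{n+1} = p_n + h·p', q_{n+1} = q_n + h·q'.
1.300000: (-0.200000, 0.880000); f=(0.880000, 0.480000) → (-0.068000, 0.952000)
(p(1.45), q(1.45)) ≈ (-0.0680, 0.9520)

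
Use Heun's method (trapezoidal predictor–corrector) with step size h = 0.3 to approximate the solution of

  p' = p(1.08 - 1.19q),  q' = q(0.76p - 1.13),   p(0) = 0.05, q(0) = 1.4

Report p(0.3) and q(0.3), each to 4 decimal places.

0.0454, 1.0155

Heun on (p,q): k1 = f(x_n, state_n); k2 = f(x_n + h, state_n + h·k1); state_{n+1} = state_n + (h/2)·(k1 + k2).
0.000000: (0.050000, 1.400000)
  k1 = (-0.029300, -1.528800)
  predictor → (0.041210, 0.941360)
  k2 = (-0.001657, -1.034254)
  → (0.045356, 1.015542)
(p(0.3), q(0.3)) ≈ (0.0454, 1.0155)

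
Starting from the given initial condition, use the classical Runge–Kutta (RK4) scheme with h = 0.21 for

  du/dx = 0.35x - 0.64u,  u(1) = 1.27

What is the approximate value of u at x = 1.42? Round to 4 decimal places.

1.1278

RK4: k1 = f(x_n, u_n); k2 = f(x_n + h/2, u_n + (h/2)·k1); k3 = f(x_n + h/2, u_n + (h/2)·k2); k4 = f(x_n + h, u_n + h·k3); u_{n+1} = u_n + (h/6)·(k1 + 2k2 + 2k3 + k4).
x=1.000000, u=1.270000:
  k1 = f(1.000000, 1.270000) = -0.462800
  k2 = f(1.105000, 1.221406) = -0.394950
  k3 = f(1.105000, 1.228530) = -0.399509
  k4 = f(1.210000, 1.186103) = -0.335606
  u ← 1.270000 + (0.21/6)·(k1 + 2k2 + 2k3 + k4) = 1.186444
x=1.210000, u=1.186444:
  k1 = f(1.210000, 1.186444) = -0.335824
  k2 = f(1.315000, 1.151182) = -0.276507
  k3 = f(1.315000, 1.157410) = -0.280493
  k4 = f(1.420000, 1.127540) = -0.224626
  u ← 1.186444 + (0.21/6)·(k1 + 2k2 + 2k3 + k4) = 1.127838
u(1.42) ≈ 1.1278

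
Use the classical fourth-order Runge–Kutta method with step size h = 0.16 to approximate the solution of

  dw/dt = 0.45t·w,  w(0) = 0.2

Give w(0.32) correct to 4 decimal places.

0.2047

RK4: k1 = f(t_n, w_n); k2 = f(t_n + h/2, w_n + (h/2)·k1); k3 = f(t_n + h/2, w_n + (h/2)·k2); k4 = f(t_n + h, w_n + h·k3); w_{n+1} = w_n + (h/6)·(k1 + 2k2 + 2k3 + k4).
t=0.000000, w=0.200000:
  k1 = f(0.000000, 0.200000) = 0.000000
  k2 = f(0.080000, 0.200000) = 0.007200
  k3 = f(0.080000, 0.200576) = 0.007221
  k4 = f(0.160000, 0.201155) = 0.014483
  w ← 0.200000 + (0.16/6)·(k1 + 2k2 + 2k3 + k4) = 0.201155
t=0.160000, w=0.201155:
  k1 = f(0.160000, 0.201155) = 0.014483
  k2 = f(0.240000, 0.202314) = 0.021850
  k3 = f(0.240000, 0.202903) = 0.021914
  k4 = f(0.320000, 0.204661) = 0.029471
  w ← 0.201155 + (0.16/6)·(k1 + 2k2 + 2k3 + k4) = 0.204661
w(0.32) ≈ 0.2047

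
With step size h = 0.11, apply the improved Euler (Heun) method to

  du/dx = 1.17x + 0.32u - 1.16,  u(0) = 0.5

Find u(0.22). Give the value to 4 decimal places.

0.3009

Heun: k1 = f(x_n, u_n); k2 = f(x_n + h, u_n + h·k1); u_{n+1} = u_n + (h/2)·(k1 + k2).
x=0.000000, u=0.500000:
  k1 = f(0.000000, 0.500000) = -1.000000
  k2 = f(0.110000, 0.390000) = -0.906500
  u ← 0.500000 + (0.11/2)·(-1.000000 + (-0.906500)) = 0.395143
x=0.110000, u=0.395143:
  k1 = f(0.110000, 0.395143) = -0.904854
  k2 = f(0.220000, 0.295609) = -0.808005
  u ← 0.395143 + (0.11/2)·(-0.904854 + (-0.808005)) = 0.300935
u(0.22) ≈ 0.3009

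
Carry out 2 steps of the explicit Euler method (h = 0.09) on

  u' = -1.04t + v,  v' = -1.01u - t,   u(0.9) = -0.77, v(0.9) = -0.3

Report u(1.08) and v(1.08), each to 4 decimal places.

Euler on (u,v): u_{n+1} = u_n + h·u', v_{n+1} = v_n + h·v'.
0.900000: (-0.770000, -0.300000); f=(-1.236000, -0.122300) → (-0.881240, -0.311007)
0.990000: (-0.881240, -0.311007); f=(-1.340607, -0.099948) → (-1.001895, -0.320002)
(u(1.08), v(1.08)) ≈ (-1.0019, -0.3200)

-1.0019, -0.3200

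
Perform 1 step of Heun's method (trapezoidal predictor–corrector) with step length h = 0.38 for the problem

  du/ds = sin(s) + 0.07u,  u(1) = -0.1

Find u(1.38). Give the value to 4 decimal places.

0.2480

Heun: k1 = f(s_n, u_n); k2 = f(s_n + h, u_n + h·k1); u_{n+1} = u_n + (h/2)·(k1 + k2).
s=1.000000, u=-0.100000:
  k1 = f(1.000000, -0.100000) = 0.834471
  k2 = f(1.380000, 0.217099) = 0.997050
  u ← -0.100000 + (0.38/2)·(0.834471 + 0.997050) = 0.247989
u(1.38) ≈ 0.2480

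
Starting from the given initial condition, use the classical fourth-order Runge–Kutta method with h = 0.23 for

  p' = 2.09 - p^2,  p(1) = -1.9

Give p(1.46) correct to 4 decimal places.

RK4: k1 = f(t_n, p_n); k2 = f(t_n + h/2, p_n + (h/2)·k1); k3 = f(t_n + h/2, p_n + (h/2)·k2); k4 = f(t_n + h, p_n + h·k3); p_{n+1} = p_n + (h/6)·(k1 + 2k2 + 2k3 + k4).
t=1.000000, p=-1.900000:
  k1 = f(1.000000, -1.900000) = -1.520000
  k2 = f(1.115000, -2.074800) = -2.214795
  k3 = f(1.115000, -2.154701) = -2.552738
  k4 = f(1.230000, -2.487130) = -4.095815
  p ← -1.900000 + (0.23/6)·(k1 + 2k2 + 2k3 + k4) = -2.480784
t=1.230000, p=-2.480784:
  k1 = f(1.230000, -2.480784) = -4.064288
  k2 = f(1.345000, -2.948177) = -6.601747
  k3 = f(1.345000, -3.239985) = -8.407501
  k4 = f(1.460000, -4.414509) = -17.397890
  p ← -2.480784 + (0.23/6)·(k1 + 2k2 + 2k3 + k4) = -4.454210
p(1.46) ≈ -4.4542

-4.4542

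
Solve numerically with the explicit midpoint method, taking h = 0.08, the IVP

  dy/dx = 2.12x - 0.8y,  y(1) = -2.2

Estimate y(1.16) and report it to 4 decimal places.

Midpoint: k1 = f(x_n, y_n); k2 = f(x_n + h/2, y_n + (h/2)·k1); y_{n+1} = y_n + h·k2.
x=1.000000, y=-2.200000:
  k1 = f(1.000000, -2.200000) = 3.880000
  k2 = f(1.040000, -2.044800) = 3.840640
  y ← -2.200000 + 0.08·3.840640 = -1.892749
x=1.080000, y=-1.892749:
  k1 = f(1.080000, -1.892749) = 3.803799
  k2 = f(1.120000, -1.740597) = 3.766877
  y ← -1.892749 + 0.08·3.766877 = -1.591399
y(1.16) ≈ -1.5914

-1.5914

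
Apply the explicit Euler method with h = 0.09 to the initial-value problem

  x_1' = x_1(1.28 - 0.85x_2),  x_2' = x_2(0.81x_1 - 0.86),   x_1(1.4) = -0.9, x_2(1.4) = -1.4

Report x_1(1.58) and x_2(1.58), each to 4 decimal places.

-1.3278, -1.0107

Euler on (x_1,x_2): x_1_{n+1} = x_1_n + h·x_1', x_2_{n+1} = x_2_n + h·x_2'.
1.400000: (-0.900000, -1.400000); f=(-2.223000, 2.224600) → (-1.100070, -1.199786)
1.490000: (-1.100070, -1.199786); f=(-2.529961, 2.100893) → (-1.327766, -1.010706)
(x_1(1.58), x_2(1.58)) ≈ (-1.3278, -1.0107)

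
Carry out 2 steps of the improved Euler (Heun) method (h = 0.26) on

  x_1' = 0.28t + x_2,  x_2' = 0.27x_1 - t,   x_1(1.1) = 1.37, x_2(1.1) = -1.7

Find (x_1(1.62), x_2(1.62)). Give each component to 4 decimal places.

Heun on (x_1,x_2): k1 = f(t_n, state_n); k2 = f(t_n + h, state_n + h·k1); state_{n+1} = state_n + (h/2)·(k1 + k2).
1.100000: (1.370000, -1.700000)
  k1 = (-1.392000, -0.730100)
  predictor → (1.008080, -1.889826)
  k2 = (-1.509026, -1.087818)
  → (0.992867, -1.936329)
1.360000: (0.992867, -1.936329)
  k1 = (-1.555529, -1.091926)
  predictor → (0.588429, -2.220230)
  k2 = (-1.766630, -1.461124)
  → (0.560986, -2.268226)
(x_1(1.62), x_2(1.62)) ≈ (0.5610, -2.2682)

0.5610, -2.2682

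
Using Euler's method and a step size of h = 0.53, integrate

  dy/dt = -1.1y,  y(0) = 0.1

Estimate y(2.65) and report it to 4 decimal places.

0.0013

Euler: y_{n+1} = y_n + h·f(t_n, y_n).
t=0.000000, y=0.100000: f=-0.110000 → y ← 0.100000 + 0.53·(-0.110000) = 0.041700
t=0.530000, y=0.041700: f=-0.045870 → y ← 0.041700 + 0.53·(-0.045870) = 0.017389
t=1.060000, y=0.017389: f=-0.019128 → y ← 0.017389 + 0.53·(-0.019128) = 0.007251
t=1.590000, y=0.007251: f=-0.007976 → y ← 0.007251 + 0.53·(-0.007976) = 0.003024
t=2.120000, y=0.003024: f=-0.003326 → y ← 0.003024 + 0.53·(-0.003326) = 0.001261
y(2.65) ≈ 0.0013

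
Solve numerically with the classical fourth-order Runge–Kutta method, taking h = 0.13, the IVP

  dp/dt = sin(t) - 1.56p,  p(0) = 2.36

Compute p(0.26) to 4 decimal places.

RK4: k1 = f(t_n, p_n); k2 = f(t_n + h/2, p_n + (h/2)·k1); k3 = f(t_n + h/2, p_n + (h/2)·k2); k4 = f(t_n + h, p_n + h·k3); p_{n+1} = p_n + (h/6)·(k1 + 2k2 + 2k3 + k4).
t=0.000000, p=2.360000:
  k1 = f(0.000000, 2.360000) = -3.681600
  k2 = f(0.065000, 2.120696) = -3.243332
  k3 = f(0.065000, 2.149183) = -3.287772
  k4 = f(0.130000, 1.932590) = -2.885206
  p ← 2.360000 + (0.13/6)·(k1 + 2k2 + 2k3 + k4) = 1.934705
t=0.130000, p=1.934705:
  k1 = f(0.130000, 1.934705) = -2.888505
  k2 = f(0.195000, 1.746952) = -2.531478
  k3 = f(0.195000, 1.770159) = -2.567681
  k4 = f(0.260000, 1.600906) = -2.240333
  p ← 1.934705 + (0.13/6)·(k1 + 2k2 + 2k3 + k4) = 1.602616
p(0.26) ≈ 1.6026

1.6026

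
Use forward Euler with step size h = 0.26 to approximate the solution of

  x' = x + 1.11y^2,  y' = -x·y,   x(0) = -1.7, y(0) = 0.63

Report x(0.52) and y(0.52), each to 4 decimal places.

Euler on (x,y): x_{n+1} = x_n + h·x', y_{n+1} = y_n + h·y'.
0.000000: (-1.700000, 0.630000); f=(-1.259441, 1.071000) → (-2.027455, 0.908460)
0.260000: (-2.027455, 0.908460); f=(-1.111372, 1.841861) → (-2.316411, 1.387344)
(x(0.52), y(0.52)) ≈ (-2.3164, 1.3873)

-2.3164, 1.3873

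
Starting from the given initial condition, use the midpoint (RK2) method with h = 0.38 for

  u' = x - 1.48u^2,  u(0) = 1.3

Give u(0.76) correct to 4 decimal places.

Midpoint: k1 = f(x_n, u_n); k2 = f(x_n + h/2, u_n + (h/2)·k1); u_{n+1} = u_n + h·k2.
x=0.000000, u=1.300000:
  k1 = f(0.000000, 1.300000) = -2.501200
  k2 = f(0.190000, 0.824772) = -0.816768
  u ← 1.300000 + 0.38·(-0.816768) = 0.989628
x=0.380000, u=0.989628:
  k1 = f(0.380000, 0.989628) = -1.069458
  k2 = f(0.570000, 0.786431) = -0.345341
  u ← 0.989628 + 0.38·(-0.345341) = 0.858398
u(0.76) ≈ 0.8584

0.8584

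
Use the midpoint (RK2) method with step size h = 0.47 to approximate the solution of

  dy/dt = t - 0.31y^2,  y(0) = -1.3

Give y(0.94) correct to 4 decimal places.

Midpoint: k1 = f(t_n, y_n); k2 = f(t_n + h/2, y_n + (h/2)·k1); y_{n+1} = y_n + h·k2.
t=0.000000, y=-1.300000:
  k1 = f(0.000000, -1.300000) = -0.523900
  k2 = f(0.235000, -1.423117) = -0.392831
  y ← -1.300000 + 0.47·(-0.392831) = -1.484630
t=0.470000, y=-1.484630:
  k1 = f(0.470000, -1.484630) = -0.213280
  k2 = f(0.705000, -1.534751) = -0.025193
  y ← -1.484630 + 0.47·(-0.025193) = -1.496471
y(0.94) ≈ -1.4965

-1.4965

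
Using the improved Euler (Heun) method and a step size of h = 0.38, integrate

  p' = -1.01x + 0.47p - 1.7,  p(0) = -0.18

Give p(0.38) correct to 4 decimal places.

-0.9916

Heun: k1 = f(x_n, p_n); k2 = f(x_n + h, p_n + h·k1); p_{n+1} = p_n + (h/2)·(k1 + k2).
x=0.000000, p=-0.180000:
  k1 = f(0.000000, -0.180000) = -1.784600
  k2 = f(0.380000, -0.858148) = -2.487130
  p ← -0.180000 + (0.38/2)·(-1.784600 + (-2.487130)) = -0.991629
p(0.38) ≈ -0.9916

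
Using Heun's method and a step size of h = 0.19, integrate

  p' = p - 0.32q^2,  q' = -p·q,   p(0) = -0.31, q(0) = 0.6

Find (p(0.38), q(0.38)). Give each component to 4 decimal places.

-0.5123, 0.6984

Heun on (p,q): k1 = f(t_n, state_n); k2 = f(t_n + h, state_n + h·k1); state_{n+1} = state_n + (h/2)·(k1 + k2).
0.000000: (-0.310000, 0.600000)
  k1 = (-0.425200, 0.186000)
  predictor → (-0.390788, 0.635340)
  k2 = (-0.519958, 0.248283)
  → (-0.399790, 0.641257)
0.190000: (-0.399790, 0.641257)
  k1 = (-0.531377, 0.256368)
  predictor → (-0.500752, 0.689967)
  k2 = (-0.653089, 0.345502)
  → (-0.512314, 0.698435)
(p(0.38), q(0.38)) ≈ (-0.5123, 0.6984)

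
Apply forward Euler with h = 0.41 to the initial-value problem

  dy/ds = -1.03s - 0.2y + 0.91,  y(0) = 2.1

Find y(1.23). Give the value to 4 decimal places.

Euler: y_{n+1} = y_n + h·f(s_n, y_n).
s=0.000000, y=2.100000: f=0.490000 → y ← 2.100000 + 0.41·0.490000 = 2.300900
s=0.410000, y=2.300900: f=0.027520 → y ← 2.300900 + 0.41·0.027520 = 2.312183
s=0.820000, y=2.312183: f=-0.397037 → y ← 2.312183 + 0.41·(-0.397037) = 2.149398
y(1.23) ≈ 2.1494

2.1494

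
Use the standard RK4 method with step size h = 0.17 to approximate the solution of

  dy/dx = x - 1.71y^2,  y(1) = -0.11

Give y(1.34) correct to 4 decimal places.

RK4: k1 = f(x_n, y_n); k2 = f(x_n + h/2, y_n + (h/2)·k1); k3 = f(x_n + h/2, y_n + (h/2)·k2); k4 = f(x_n + h, y_n + h·k3); y_{n+1} = y_n + (h/6)·(k1 + 2k2 + 2k3 + k4).
x=1.000000, y=-0.110000:
  k1 = f(1.000000, -0.110000) = 0.979309
  k2 = f(1.085000, -0.026759) = 1.083776
  k3 = f(1.085000, -0.017879) = 1.084453
  k4 = f(1.170000, 0.074357) = 1.160545
  y ← -0.110000 + (0.17/6)·(k1 + 2k2 + 2k3 + k4) = 0.073496
x=1.170000, y=0.073496:
  k1 = f(1.170000, 0.073496) = 1.160763
  k2 = f(1.255000, 0.172160) = 1.204317
  k3 = f(1.255000, 0.175862) = 1.202114
  k4 = f(1.340000, 0.277855) = 1.207982
  y ← 0.073496 + (0.17/6)·(k1 + 2k2 + 2k3 + k4) = 0.276974
y(1.34) ≈ 0.2770

0.2770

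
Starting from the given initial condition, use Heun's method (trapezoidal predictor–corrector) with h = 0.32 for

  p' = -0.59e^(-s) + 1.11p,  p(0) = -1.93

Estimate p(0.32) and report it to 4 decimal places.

-2.9338

Heun: k1 = f(s_n, p_n); k2 = f(s_n + h, p_n + h·k1); p_{n+1} = p_n + (h/2)·(k1 + k2).
s=0.000000, p=-1.930000:
  k1 = f(0.000000, -1.930000) = -2.732300
  k2 = f(0.320000, -2.804336) = -3.541241
  p ← -1.930000 + (0.32/2)·(-2.732300 + (-3.541241)) = -2.933767
p(0.32) ≈ -2.9338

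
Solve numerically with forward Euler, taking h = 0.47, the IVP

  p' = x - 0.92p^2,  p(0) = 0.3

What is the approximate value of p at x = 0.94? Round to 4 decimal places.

0.4525

Euler: p_{n+1} = p_n + h·f(x_n, p_n).
x=0.000000, p=0.300000: f=-0.082800 → p ← 0.300000 + 0.47·(-0.082800) = 0.261084
x=0.470000, p=0.261084: f=0.407288 → p ← 0.261084 + 0.47·0.407288 = 0.452510
p(0.94) ≈ 0.4525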